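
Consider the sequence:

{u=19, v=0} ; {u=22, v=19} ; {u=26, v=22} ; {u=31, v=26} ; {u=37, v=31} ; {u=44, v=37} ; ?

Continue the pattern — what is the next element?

{u=52, v=44}

U: differences are 3, 4, 5, … (increasing by 1 each time); 19, 22, 26, 31, 37, 44 → 52.
V: always the previous value of the u, so 0, 19, 22, 26, 31, 37 → 44.
Putting it together: {u=52, v=44}.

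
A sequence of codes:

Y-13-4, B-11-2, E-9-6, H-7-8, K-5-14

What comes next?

Letter — letters move forward 3 places in the alphabet, wrapping Z→A: Y, B, E, H, K → N.
For the second component, −2 each step: 13, 11, 9, 7, 5 → 3.
Third component: each term is the sum of the two before it, so 4, 2, 6, 8, 14 → 22.
Putting it together: N-3-22.

N-3-22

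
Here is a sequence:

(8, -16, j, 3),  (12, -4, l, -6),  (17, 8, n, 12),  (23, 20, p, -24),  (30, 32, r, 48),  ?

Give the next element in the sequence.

(38, 44, t, -96)

First component: differences are 4, 5, 6, … (increasing by 1 each time), so 8, 12, 17, 23, 30 → 38.
Second component: -16, -4, 8, 20, 32 → 44 (+12 each step).
Letter: j, l, n, p, r → t (letters move forward 2 places in the alphabet).
Fourth component: 3, -6, 12, -24, 48 → -96 (×(-2) each step).
So the next element is (38, 44, t, -96).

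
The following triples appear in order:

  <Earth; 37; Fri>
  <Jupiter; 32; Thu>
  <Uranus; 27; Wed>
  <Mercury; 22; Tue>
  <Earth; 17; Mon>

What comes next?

Planet goes Earth, Jupiter, Uranus, Mercury, Earth → Jupiter (repeats Earth → Jupiter → Uranus → Mercury).
Second entry: −5 each step, so 37, 32, 27, 22, 17 → 12.
Day — runs backward through the weekdays Mon→Sun: Fri, Thu, Wed, Tue, Mon → Sun.
Combining the parts gives <Jupiter; 12; Sun>.

<Jupiter; 12; Sun>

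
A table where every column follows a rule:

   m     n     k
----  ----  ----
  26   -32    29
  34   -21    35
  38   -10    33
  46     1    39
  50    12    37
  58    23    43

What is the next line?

62  34  41

For the column m, alternating steps +8, +4, +8, +4, …: 26, 34, 38, 46, 50, 58 → 62.
Column n: -32, -21, -10, 1, 12, 23 → 34 (+11 each step).
Column k: alternating steps +6, −2, +6, −2, …, so 29, 35, 33, 39, 37, 43 → 41.
So the next line is 62  34  41.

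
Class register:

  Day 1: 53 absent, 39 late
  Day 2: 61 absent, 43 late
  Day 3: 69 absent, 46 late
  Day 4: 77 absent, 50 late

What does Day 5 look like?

Absent goes 53, 61, 69, 77 → 85 (+8 each step).
Late: alternating steps +4, +3, +4, +3, …, so 39, 43, 46, 50 → 53.
So the next line is 85 absent, 53 late.

85 absent, 53 late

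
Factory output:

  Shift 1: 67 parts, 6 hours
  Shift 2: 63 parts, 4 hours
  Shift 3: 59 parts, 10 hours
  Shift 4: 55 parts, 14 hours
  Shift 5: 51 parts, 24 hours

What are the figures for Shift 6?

47 parts, 38 hours

For the parts, −4 each step: 67, 63, 59, 55, 51 → 47.
Hours: each term is the sum of the two before it; 6, 4, 10, 14, 24 → 38.
Putting it together: 47 parts, 38 hours.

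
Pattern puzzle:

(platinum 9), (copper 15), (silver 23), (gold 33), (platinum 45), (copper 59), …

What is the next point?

For the metal, repeats platinum → copper → silver → gold: platinum, copper, silver, gold, platinum, copper → silver.
Second part goes 9, 15, 23, 33, 45, 59 → 75 (differences are 6, 8, 10, … (increasing by 2 each time)).
Putting it together: (silver 75).

(silver 75)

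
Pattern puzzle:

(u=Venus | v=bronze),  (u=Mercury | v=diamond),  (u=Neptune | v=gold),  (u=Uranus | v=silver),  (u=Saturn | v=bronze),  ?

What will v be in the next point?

diamond

For the v, repeats bronze → diamond → gold → silver: bronze, diamond, gold, silver, bronze → diamond.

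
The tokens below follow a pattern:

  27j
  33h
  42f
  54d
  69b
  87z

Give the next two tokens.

First component: differences are 6, 9, 12, … (increasing by 3 each time); 27, 33, 42, 54, 69, 87 → 108 → 132.
Letter — letters move back 2 places in the alphabet, wrapping A→Z: j, h, f, d, b, z → x → v.
So the next two tokens are 108x and 132v.

108x then 132v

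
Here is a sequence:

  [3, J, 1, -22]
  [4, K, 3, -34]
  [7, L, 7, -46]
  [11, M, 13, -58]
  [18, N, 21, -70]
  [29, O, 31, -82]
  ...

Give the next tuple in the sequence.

First entry: each term is the sum of the two before it, so 3, 4, 7, 11, 18, 29 → 47.
Letter: J, K, L, M, N, O → P (letters move forward 1 place in the alphabet).
Third entry: 1, 3, 7, 13, 21, 31 → 43 (differences are 2, 4, 6, … (increasing by 2 each time)).
Fourth entry: -22, -34, -46, -58, -70, -82 → -94 (−12 each step).
So the next tuple is [47, P, 43, -94].

[47, P, 43, -94]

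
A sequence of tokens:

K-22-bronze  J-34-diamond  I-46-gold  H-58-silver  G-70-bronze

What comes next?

F-82-diamond

Letter: letters move back 1 place in the alphabet, so K, J, I, H, G → F.
Second component: +12 each step; 22, 34, 46, 58, 70 → 82.
For the rank, repeats bronze → diamond → gold → silver: bronze, diamond, gold, silver, bronze → diamond.
Combining the parts gives F-82-diamond.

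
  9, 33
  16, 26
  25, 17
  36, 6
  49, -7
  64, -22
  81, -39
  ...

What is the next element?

First coordinate — perfect squares: 3², 4², 5², …: 9, 16, 25, 36, 49, 64, 81 → 100.
Second coordinate — together with the first coordinate always sums to 42: 33, 26, 17, 6, -7, -22, -39 → -58.
So the next element is 100, -58.

100, -58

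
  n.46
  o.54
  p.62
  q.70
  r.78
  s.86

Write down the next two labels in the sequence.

t.94, u.102

Letter: letters move forward 1 place in the alphabet; n, o, p, q, r, s → t → u.
For the second component, +8 each step: 46, 54, 62, 70, 78, 86 → 94 → 102.
Putting the parts together: t.94 and then u.102.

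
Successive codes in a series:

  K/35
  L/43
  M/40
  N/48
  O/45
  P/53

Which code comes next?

Q/50

Letter — letters move forward 1 place in the alphabet: K, L, M, N, O, P → Q.
Second component: 35, 43, 40, 48, 45, 53 → 50 (alternating steps +8, −3, +8, −3, …).
Putting it together: Q/50.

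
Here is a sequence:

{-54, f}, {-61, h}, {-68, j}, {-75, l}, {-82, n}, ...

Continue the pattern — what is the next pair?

For the first coordinate, −7 each step: -54, -61, -68, -75, -82 → -89.
Letter goes f, h, j, l, n → p (letters move forward 2 places in the alphabet).
Combining the parts gives {-89, p}.

{-89, p}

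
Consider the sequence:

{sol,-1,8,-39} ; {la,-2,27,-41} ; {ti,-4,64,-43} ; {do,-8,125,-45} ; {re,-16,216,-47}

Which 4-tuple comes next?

{mi,-32,343,-49}

Note: runs through the solfège scale do→ti, so sol, la, ti, do, re → mi.
Second coordinate goes -1, -2, -4, -8, -16 → -32 (×2 each step).
Third coordinate: 8, 27, 64, 125, 216 → 343 (perfect cubes: 2³, 3³, 4³, …).
Fourth coordinate: −2 each step; -39, -41, -43, -45, -47 → -49.
Combining the parts gives {mi,-32,343,-49}.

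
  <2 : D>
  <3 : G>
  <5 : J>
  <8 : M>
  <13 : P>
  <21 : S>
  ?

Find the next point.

<34 : V>

First part: 2, 3, 5, 8, 13, 21 → 34 (each term is the sum of the two before it).
Letter: letters move forward 3 places in the alphabet; D, G, J, M, P, S → V.
So the next point is <34 : V>.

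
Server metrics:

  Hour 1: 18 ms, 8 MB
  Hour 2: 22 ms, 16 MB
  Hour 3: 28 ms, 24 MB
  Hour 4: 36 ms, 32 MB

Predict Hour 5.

46 ms, 40 MB

Ms: 18, 22, 28, 36 → 46 (differences are 4, 6, 8, … (increasing by 2 each time)).
For the MB, +8 each step: 8, 16, 24, 32 → 40.
Combining the parts gives 46 ms, 40 MB.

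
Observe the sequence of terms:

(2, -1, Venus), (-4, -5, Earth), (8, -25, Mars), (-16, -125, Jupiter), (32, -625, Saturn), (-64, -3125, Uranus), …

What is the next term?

(128, -15625, Neptune)

First part: 2, -4, 8, -16, 32, -64 → 128 (×(-2) each step).
For the second part, ×5 each step: -1, -5, -25, -125, -625, -3125 → -15625.
Planet goes Venus, Earth, Mars, Jupiter, Saturn, Uranus → Neptune (runs through the planets Mercury→Neptune).
Combining the parts gives (128, -15625, Neptune).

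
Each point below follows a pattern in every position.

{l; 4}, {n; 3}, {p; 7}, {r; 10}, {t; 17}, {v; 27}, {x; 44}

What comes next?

{z; 71}

Letter: letters move forward 2 places in the alphabet, so l, n, p, r, t, v, x → z.
Second value: each term is the sum of the two before it, so 4, 3, 7, 10, 17, 27, 44 → 71.
Combining the parts gives {z; 71}.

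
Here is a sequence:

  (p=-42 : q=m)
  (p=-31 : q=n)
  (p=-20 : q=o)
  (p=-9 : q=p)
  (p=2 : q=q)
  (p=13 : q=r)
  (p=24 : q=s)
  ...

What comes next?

(p=35 : q=t)

P: +11 each step; -42, -31, -20, -9, 2, 13, 24 → 35.
For the q, letters move forward 1 place in the alphabet: m, n, o, p, q, r, s → t.
Combining the parts gives (p=35 : q=t).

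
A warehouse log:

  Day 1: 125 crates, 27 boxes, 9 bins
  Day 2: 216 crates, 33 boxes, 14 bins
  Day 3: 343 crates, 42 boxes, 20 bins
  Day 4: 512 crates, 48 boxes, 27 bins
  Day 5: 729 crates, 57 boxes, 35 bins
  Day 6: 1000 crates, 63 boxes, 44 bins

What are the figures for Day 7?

Crates: perfect cubes: 5³, 6³, 7³, …, so 125, 216, 343, 512, 729, 1000 → 1331.
Boxes goes 27, 33, 42, 48, 57, 63 → 72 (alternating steps +6, +9, +6, +9, …).
Bins: differences are 5, 6, 7, … (increasing by 1 each time), so 9, 14, 20, 27, 35, 44 → 54.
Combining the parts gives 1331 crates, 72 boxes, 54 bins.

1331 crates, 72 boxes, 54 bins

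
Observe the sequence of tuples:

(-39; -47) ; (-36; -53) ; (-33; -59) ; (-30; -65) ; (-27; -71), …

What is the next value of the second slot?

First slot: +3 each step; -39, -36, -33, -30, -27 → -24.
Second slot — −6 each step: -47, -53, -59, -65, -71 → -77.

-77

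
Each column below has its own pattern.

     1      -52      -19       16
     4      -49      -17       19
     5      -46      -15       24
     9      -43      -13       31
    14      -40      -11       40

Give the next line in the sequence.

23  -37  -9  51

First component: each term is the sum of the two before it, so 1, 4, 5, 9, 14 → 23.
Second component — +3 each step: -52, -49, -46, -43, -40 → -37.
Third component — +2 each step: -19, -17, -15, -13, -11 → -9.
Fourth component: 16, 19, 24, 31, 40 → 51 (differences are 3, 5, 7, … (increasing by 2 each time)).
So the next line is 23  -37  -9  51.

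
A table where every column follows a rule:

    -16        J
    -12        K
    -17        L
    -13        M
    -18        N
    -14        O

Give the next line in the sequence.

-19  P

For the first component, alternating steps +4, −5, +4, −5, …: -16, -12, -17, -13, -18, -14 → -19.
Letter goes J, K, L, M, N, O → P (letters move forward 1 place in the alphabet).
So the next line is -19  P.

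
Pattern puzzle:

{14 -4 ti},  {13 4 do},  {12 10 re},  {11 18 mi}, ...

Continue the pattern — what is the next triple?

{10 24 fa}

First coordinate: −1 each step; 14, 13, 12, 11 → 10.
Second coordinate: alternating steps +8, +6, +8, +6, …; -4, 4, 10, 18 → 24.
Note goes ti, do, re, mi → fa (runs through the solfège scale do→ti).
Putting it together: {10 24 fa}.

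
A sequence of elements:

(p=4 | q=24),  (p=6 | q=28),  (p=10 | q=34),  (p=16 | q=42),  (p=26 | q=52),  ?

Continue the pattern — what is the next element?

(p=42 | q=64)

P goes 4, 6, 10, 16, 26 → 42 (each term is the sum of the two before it).
Q: differences are 4, 6, 8, … (increasing by 2 each time); 24, 28, 34, 42, 52 → 64.
So the next element is (p=42 | q=64).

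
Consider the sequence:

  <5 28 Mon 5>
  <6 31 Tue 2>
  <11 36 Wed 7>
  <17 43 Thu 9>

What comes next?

First part: 5, 6, 11, 17 → 28 (each term is the sum of the two before it).
For the second part, differences are 3, 5, 7, … (increasing by 2 each time): 28, 31, 36, 43 → 52.
Day — runs through the weekdays Mon→Sun: Mon, Tue, Wed, Thu → Fri.
Fourth part — each term is the sum of the two before it: 5, 2, 7, 9 → 16.
So the next element is <28 52 Fri 16>.

<28 52 Fri 16>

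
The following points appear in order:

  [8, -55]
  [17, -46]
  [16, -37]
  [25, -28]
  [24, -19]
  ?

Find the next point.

[33, -10]

For the first coordinate, alternating steps +9, −1, +9, −1, …: 8, 17, 16, 25, 24 → 33.
Second coordinate: +9 each step, so -55, -46, -37, -28, -19 → -10.
Putting it together: [33, -10].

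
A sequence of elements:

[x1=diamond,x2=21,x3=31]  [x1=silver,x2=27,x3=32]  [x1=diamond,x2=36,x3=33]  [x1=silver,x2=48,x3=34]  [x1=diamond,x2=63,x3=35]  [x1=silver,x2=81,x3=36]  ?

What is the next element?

X1 goes diamond, silver, diamond, silver, diamond, silver → diamond (alternates diamond ↔ silver).
X2: 21, 27, 36, 48, 63, 81 → 102 (differences are 6, 9, 12, … (increasing by 3 each time)).
X3: 31, 32, 33, 34, 35, 36 → 37 (+1 each step).
Putting it together: [x1=diamond,x2=102,x3=37].

[x1=diamond,x2=102,x3=37]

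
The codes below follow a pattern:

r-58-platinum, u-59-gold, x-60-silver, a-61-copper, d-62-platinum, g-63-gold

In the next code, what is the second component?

Second component: +1 each step; 58, 59, 60, 61, 62, 63 → 64.

64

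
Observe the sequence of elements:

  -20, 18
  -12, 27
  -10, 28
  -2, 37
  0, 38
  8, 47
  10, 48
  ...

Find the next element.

First value: -20, -12, -10, -2, 0, 8, 10 → 18 (alternating steps +8, +2, +8, +2, …).
For the second value, alternating steps +9, +1, +9, +1, …: 18, 27, 28, 37, 38, 47, 48 → 57.
Combining the parts gives 18, 57.

18, 57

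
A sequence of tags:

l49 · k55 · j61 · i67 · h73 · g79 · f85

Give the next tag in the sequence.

e91

For the letter, letters move back 1 place in the alphabet: l, k, j, i, h, g, f → e.
Second component: +6 each step; 49, 55, 61, 67, 73, 79, 85 → 91.
Combining the parts gives e91.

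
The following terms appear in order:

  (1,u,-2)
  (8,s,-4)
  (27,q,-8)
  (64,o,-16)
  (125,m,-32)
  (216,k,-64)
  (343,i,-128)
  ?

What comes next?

(512,g,-256)

For the first coordinate, perfect cubes: 1³, 2³, 3³, …: 1, 8, 27, 64, 125, 216, 343 → 512.
Letter — letters move back 2 places in the alphabet: u, s, q, o, m, k, i → g.
Third coordinate — ×2 each step: -2, -4, -8, -16, -32, -64, -128 → -256.
So the next term is (512,g,-256).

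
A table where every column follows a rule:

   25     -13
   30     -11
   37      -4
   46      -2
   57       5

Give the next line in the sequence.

For the first component, differences are 5, 7, 9, … (increasing by 2 each time): 25, 30, 37, 46, 57 → 70.
For the second component, alternating steps +2, +7, +2, +7, …: -13, -11, -4, -2, 5 → 7.
Putting it together: 70  7.

70  7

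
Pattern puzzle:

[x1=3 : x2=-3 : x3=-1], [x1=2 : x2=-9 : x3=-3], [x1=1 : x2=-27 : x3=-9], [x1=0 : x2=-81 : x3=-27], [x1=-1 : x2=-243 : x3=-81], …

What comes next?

[x1=-2 : x2=-729 : x3=-243]

For the x1, −1 each step: 3, 2, 1, 0, -1 → -2.
X2: -3, -9, -27, -81, -243 → -729 (×3 each step).
X3 — ×3 each step: -1, -3, -9, -27, -81 → -243.
Putting it together: [x1=-2 : x2=-729 : x3=-243].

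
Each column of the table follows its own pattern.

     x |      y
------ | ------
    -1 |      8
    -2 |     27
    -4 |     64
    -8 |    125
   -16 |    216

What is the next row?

Column x — ×2 each step: -1, -2, -4, -8, -16 → -32.
For the column y, perfect cubes: 2³, 3³, 4³, …: 8, 27, 64, 125, 216 → 343.
Putting it together: -32  343.

-32  343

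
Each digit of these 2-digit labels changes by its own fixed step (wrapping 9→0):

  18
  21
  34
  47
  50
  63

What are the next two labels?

76, 89

First digit: 1, 2, 3, 4, 5, 6 → 7 → 8 (+1 each step, mod 10).
Second digit: 8, 1, 4, 7, 0, 3 → 6 → 9 (+3 each step, mod 10).
So the next two labels are 76 and 89.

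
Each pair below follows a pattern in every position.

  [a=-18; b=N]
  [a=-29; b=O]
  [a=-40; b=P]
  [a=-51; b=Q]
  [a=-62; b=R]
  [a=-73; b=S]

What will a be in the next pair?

-84

A: −11 each step, so -18, -29, -40, -51, -62, -73 → -84.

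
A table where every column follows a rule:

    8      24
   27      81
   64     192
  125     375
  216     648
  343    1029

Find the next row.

512  1536

First component: perfect cubes: 2³, 3³, 4³, …, so 8, 27, 64, 125, 216, 343 → 512.
Second component: always 3 × the first component; 24, 81, 192, 375, 648, 1029 → 1536.
Combining the parts gives 512  1536.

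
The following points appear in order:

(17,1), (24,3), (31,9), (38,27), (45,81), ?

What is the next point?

(52,243)

First part goes 17, 24, 31, 38, 45 → 52 (+7 each step).
For the second part, ×3 each step: 1, 3, 9, 27, 81 → 243.
Putting it together: (52,243).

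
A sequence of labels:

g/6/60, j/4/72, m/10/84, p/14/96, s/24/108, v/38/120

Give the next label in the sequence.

y/62/132

Letter: letters move forward 3 places in the alphabet; g, j, m, p, s, v → y.
Second component — each term is the sum of the two before it: 6, 4, 10, 14, 24, 38 → 62.
Third component goes 60, 72, 84, 96, 108, 120 → 132 (+12 each step).
Putting it together: y/62/132.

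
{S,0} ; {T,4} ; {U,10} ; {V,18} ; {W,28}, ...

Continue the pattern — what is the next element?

{X,40}

Letter — letters move forward 1 place in the alphabet: S, T, U, V, W → X.
Second coordinate: 0, 4, 10, 18, 28 → 40 (differences are 4, 6, 8, … (increasing by 2 each time)).
So the next element is {X,40}.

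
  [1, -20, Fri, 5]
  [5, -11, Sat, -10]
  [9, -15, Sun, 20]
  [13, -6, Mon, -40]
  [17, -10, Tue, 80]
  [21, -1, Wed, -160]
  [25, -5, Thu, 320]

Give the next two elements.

First value: +4 each step, so 1, 5, 9, 13, 17, 21, 25 → 29 → 33.
Second value: -20, -11, -15, -6, -10, -1, -5 → 4 → 0 (alternating steps +9, −4, +9, −4, …).
Day: Fri, Sat, Sun, Mon, Tue, Wed, Thu → Fri → Sat (runs through the weekdays Mon→Sun).
Fourth value goes 5, -10, 20, -40, 80, -160, 320 → -640 → 1280 (×(-2) each step).
So the next two elements are [29, 4, Fri, -640] and [33, 0, Sat, 1280].

[29, 4, Fri, -640], [33, 0, Sat, 1280]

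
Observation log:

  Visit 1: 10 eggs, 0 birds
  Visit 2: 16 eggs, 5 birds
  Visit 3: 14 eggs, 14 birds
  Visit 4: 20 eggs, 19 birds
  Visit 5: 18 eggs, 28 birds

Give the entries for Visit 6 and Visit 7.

24 eggs, 33 birds; 22 eggs, 42 birds

Eggs: alternating steps +6, −2, +6, −2, …, so 10, 16, 14, 20, 18 → 24 → 22.
Birds: alternating steps +5, +9, +5, +9, …, so 0, 5, 14, 19, 28 → 33 → 42.
Putting the parts together: 24 eggs, 33 birds and then 22 eggs, 42 birds.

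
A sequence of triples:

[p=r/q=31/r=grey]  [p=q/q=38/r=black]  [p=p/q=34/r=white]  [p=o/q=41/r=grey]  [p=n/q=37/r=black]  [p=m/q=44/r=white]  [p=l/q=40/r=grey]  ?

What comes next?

P goes r, q, p, o, n, m, l → k (letters move back 1 place in the alphabet).
Q: alternating steps +7, −4, +7, −4, …; 31, 38, 34, 41, 37, 44, 40 → 47.
R goes grey, black, white, grey, black, white, grey → black (repeats grey → black → white).
Putting it together: [p=k/q=47/r=black].

[p=k/q=47/r=black]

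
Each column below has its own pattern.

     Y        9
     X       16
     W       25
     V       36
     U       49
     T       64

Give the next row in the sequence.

S  81

Letter goes Y, X, W, V, U, T → S (letters move back 1 place in the alphabet).
Second component goes 9, 16, 25, 36, 49, 64 → 81 (perfect squares: 3², 4², 5², …).
So the next row is S  81.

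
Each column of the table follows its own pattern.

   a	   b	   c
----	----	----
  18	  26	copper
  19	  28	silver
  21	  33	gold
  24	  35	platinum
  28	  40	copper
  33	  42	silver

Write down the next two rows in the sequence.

39  47  gold; 46  49  platinum

Column a: differences are 1, 2, 3, … (increasing by 1 each time); 18, 19, 21, 24, 28, 33 → 39 → 46.
For the column b, alternating steps +2, +5, +2, +5, …: 26, 28, 33, 35, 40, 42 → 47 → 49.
Column c: repeats copper → silver → gold → platinum, so copper, silver, gold, platinum, copper, silver → gold → platinum.
Putting the parts together: 39  47  gold and then 46  49  platinum.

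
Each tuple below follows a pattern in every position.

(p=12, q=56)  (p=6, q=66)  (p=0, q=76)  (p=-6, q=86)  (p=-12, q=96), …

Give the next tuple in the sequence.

(p=-18, q=106)

For the p, −6 each step: 12, 6, 0, -6, -12 → -18.
Q: 56, 66, 76, 86, 96 → 106 (+10 each step).
Putting it together: (p=-18, q=106).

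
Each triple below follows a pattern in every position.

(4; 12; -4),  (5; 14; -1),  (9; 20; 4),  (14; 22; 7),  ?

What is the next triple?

For the first entry, each term is the sum of the two before it: 4, 5, 9, 14 → 23.
Second entry goes 12, 14, 20, 22 → 28 (alternating steps +2, +6, +2, +6, …).
Third entry — alternating steps +3, +5, +3, +5, …: -4, -1, 4, 7 → 12.
Putting it together: (23; 28; 12).

(23; 28; 12)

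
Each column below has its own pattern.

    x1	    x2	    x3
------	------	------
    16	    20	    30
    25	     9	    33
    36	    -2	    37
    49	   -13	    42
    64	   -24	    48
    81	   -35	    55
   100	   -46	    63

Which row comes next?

Column x1: perfect squares: 4², 5², 6², …; 16, 25, 36, 49, 64, 81, 100 → 121.
For the column x2, −11 each step: 20, 9, -2, -13, -24, -35, -46 → -57.
Column x3 — differences are 3, 4, 5, … (increasing by 1 each time): 30, 33, 37, 42, 48, 55, 63 → 72.
Combining the parts gives 121  -57  72.

121  -57  72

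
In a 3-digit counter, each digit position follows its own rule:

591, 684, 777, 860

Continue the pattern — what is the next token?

953

First digit: +1 each step, mod 10; 5, 6, 7, 8 → 9.
Second digit: −1 each step, mod 10, so 9, 8, 7, 6 → 5.
Third digit — +3 each step, mod 10: 1, 4, 7, 0 → 3.
Putting it together: 953.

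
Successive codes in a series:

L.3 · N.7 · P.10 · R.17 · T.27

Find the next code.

Letter goes L, N, P, R, T → V (letters move forward 2 places in the alphabet).
Second component: 3, 7, 10, 17, 27 → 44 (each term is the sum of the two before it).
Combining the parts gives V.44.

V.44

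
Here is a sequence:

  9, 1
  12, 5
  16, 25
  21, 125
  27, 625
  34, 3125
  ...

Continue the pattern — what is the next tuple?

For the first entry, differences are 3, 4, 5, … (increasing by 1 each time): 9, 12, 16, 21, 27, 34 → 42.
Second entry: 1, 5, 25, 125, 625, 3125 → 15625 (×5 each step).
So the next tuple is 42, 15625.

42, 15625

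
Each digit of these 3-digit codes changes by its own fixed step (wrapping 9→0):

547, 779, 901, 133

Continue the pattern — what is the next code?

365

First digit: +2 each step, mod 10, so 5, 7, 9, 1 → 3.
Second digit: +3 each step, mod 10, so 4, 7, 0, 3 → 6.
Third digit: +2 each step, mod 10; 7, 9, 1, 3 → 5.
Combining the parts gives 365.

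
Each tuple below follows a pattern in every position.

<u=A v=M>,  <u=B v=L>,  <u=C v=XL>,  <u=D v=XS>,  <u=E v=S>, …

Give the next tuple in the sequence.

<u=F v=M>

U goes A, B, C, D, E → F (letters move forward 1 place in the alphabet).
V goes M, L, XL, XS, S → M (runs through clothing sizes XS→XL).
So the next tuple is <u=F v=M>.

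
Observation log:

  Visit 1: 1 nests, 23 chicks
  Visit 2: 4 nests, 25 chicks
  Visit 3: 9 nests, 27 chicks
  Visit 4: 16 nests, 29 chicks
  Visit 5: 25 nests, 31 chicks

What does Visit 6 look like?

For the nests, perfect squares: 1², 2², 3², …: 1, 4, 9, 16, 25 → 36.
Chicks: +2 each step; 23, 25, 27, 29, 31 → 33.
So the next line is 36 nests, 33 chicks.

36 nests, 33 chicks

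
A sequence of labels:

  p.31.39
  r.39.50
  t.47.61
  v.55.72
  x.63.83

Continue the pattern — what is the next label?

Letter goes p, r, t, v, x → z (letters move forward 2 places in the alphabet).
Second component goes 31, 39, 47, 55, 63 → 71 (+8 each step).
Third component: +11 each step, so 39, 50, 61, 72, 83 → 94.
Combining the parts gives z.71.94.

z.71.94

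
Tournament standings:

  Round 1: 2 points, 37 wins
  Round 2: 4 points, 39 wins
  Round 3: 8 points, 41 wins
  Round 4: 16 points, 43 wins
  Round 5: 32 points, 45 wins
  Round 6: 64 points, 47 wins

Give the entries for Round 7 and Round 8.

Points: ×2 each step, so 2, 4, 8, 16, 32, 64 → 128 → 256.
Wins: +2 each step; 37, 39, 41, 43, 45, 47 → 49 → 51.
So the next two lines are 128 points, 49 wins and 256 points, 51 wins.

128 points, 49 wins; 256 points, 51 wins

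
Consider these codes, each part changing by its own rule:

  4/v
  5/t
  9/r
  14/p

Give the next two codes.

First component goes 4, 5, 9, 14 → 23 → 37 (each term is the sum of the two before it).
Letter — letters move back 2 places in the alphabet: v, t, r, p → n → l.
Putting the parts together: 23/n and then 37/l.

23/n, 37/l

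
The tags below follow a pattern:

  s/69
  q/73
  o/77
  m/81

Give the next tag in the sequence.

Letter: letters move back 2 places in the alphabet, so s, q, o, m → k.
Second component goes 69, 73, 77, 81 → 85 (+4 each step).
Combining the parts gives k/85.

k/85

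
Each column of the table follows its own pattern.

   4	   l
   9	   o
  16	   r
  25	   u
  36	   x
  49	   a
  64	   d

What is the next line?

First component: perfect squares: 2², 3², 4², …; 4, 9, 16, 25, 36, 49, 64 → 81.
Letter: l, o, r, u, x, a, d → g (letters move forward 3 places in the alphabet, wrapping Z→A).
So the next line is 81  g.

81  g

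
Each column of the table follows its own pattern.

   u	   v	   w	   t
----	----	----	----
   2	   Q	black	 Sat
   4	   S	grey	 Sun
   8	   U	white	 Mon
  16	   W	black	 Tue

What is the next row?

32  Y  grey  Wed

For the column u, ×2 each step: 2, 4, 8, 16 → 32.
Column v: letters move forward 2 places in the alphabet, so Q, S, U, W → Y.
Column w — repeats black → grey → white: black, grey, white, black → grey.
For the column t, runs through the weekdays Mon→Sun: Sat, Sun, Mon, Tue → Wed.
Putting it together: 32  Y  grey  Wed.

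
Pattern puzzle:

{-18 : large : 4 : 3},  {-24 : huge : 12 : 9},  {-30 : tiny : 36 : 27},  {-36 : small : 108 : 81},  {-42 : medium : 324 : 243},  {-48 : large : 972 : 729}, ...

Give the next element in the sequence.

For the first entry, −6 each step: -18, -24, -30, -36, -42, -48 → -54.
For the size, repeats large → huge → tiny → small → medium: large, huge, tiny, small, medium, large → huge.
Third entry goes 4, 12, 36, 108, 324, 972 → 2916 (×3 each step).
Fourth entry: ×3 each step, so 3, 9, 27, 81, 243, 729 → 2187.
Putting it together: {-54 : huge : 2916 : 2187}.

{-54 : huge : 2916 : 2187}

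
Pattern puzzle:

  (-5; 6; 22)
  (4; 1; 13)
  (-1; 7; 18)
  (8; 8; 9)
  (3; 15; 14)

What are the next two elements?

(12; 23; 5), (7; 38; 10)

First part — alternating steps +9, −5, +9, −5, …: -5, 4, -1, 8, 3 → 12 → 7.
Second part: 6, 1, 7, 8, 15 → 23 → 38 (each term is the sum of the two before it).
Third part — together with the first part always sums to 17: 22, 13, 18, 9, 14 → 5 → 10.
Putting the parts together: (12; 23; 5) and then (7; 38; 10).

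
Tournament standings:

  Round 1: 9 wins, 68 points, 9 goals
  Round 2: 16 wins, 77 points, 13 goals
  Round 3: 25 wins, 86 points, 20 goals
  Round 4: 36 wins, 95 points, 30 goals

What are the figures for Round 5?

Wins: perfect squares: 3², 4², 5², …; 9, 16, 25, 36 → 49.
Points: 68, 77, 86, 95 → 104 (+9 each step).
Goals: 9, 13, 20, 30 → 43 (differences are 4, 7, 10, … (increasing by 3 each time)).
Putting it together: 49 wins, 104 points, 43 goals.

49 wins, 104 points, 43 goals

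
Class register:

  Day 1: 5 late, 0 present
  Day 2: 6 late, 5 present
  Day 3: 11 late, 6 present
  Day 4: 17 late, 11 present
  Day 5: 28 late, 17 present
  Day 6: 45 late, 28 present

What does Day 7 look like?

73 late, 45 present

Late — each term is the sum of the two before it: 5, 6, 11, 17, 28, 45 → 73.
Present: always the previous value of the late, so 0, 5, 6, 11, 17, 28 → 45.
Combining the parts gives 73 late, 45 present.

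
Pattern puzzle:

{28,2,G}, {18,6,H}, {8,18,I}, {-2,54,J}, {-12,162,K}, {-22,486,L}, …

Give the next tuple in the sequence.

{-32,1458,M}

First component: 28, 18, 8, -2, -12, -22 → -32 (−10 each step).
Second component: 2, 6, 18, 54, 162, 486 → 1458 (×3 each step).
Letter: letters move forward 1 place in the alphabet, so G, H, I, J, K, L → M.
Combining the parts gives {-32,1458,M}.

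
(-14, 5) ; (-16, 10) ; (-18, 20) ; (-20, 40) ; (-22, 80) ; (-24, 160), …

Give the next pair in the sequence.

First value goes -14, -16, -18, -20, -22, -24 → -26 (−2 each step).
Second value goes 5, 10, 20, 40, 80, 160 → 320 (×2 each step).
So the next pair is (-26, 320).

(-26, 320)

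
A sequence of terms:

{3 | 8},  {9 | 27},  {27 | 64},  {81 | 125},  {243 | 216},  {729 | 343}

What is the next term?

{2187 | 512}

First coordinate — ×3 each step: 3, 9, 27, 81, 243, 729 → 2187.
Second coordinate — perfect cubes: 2³, 3³, 4³, …: 8, 27, 64, 125, 216, 343 → 512.
Combining the parts gives {2187 | 512}.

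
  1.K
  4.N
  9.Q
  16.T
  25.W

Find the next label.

First component: perfect squares: 1², 2², 3², …; 1, 4, 9, 16, 25 → 36.
Letter goes K, N, Q, T, W → Z (letters move forward 3 places in the alphabet).
Putting it together: 36.Z.

36.Z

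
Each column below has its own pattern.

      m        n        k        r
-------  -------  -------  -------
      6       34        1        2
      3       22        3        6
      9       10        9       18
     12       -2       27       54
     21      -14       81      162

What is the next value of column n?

-26

Column m goes 6, 3, 9, 12, 21 → 33 (each term is the sum of the two before it).
Column n: −12 each step, so 34, 22, 10, -2, -14 → -26.
Column k: ×3 each step, so 1, 3, 9, 27, 81 → 243.
For the column r, ×3 each step: 2, 6, 18, 54, 162 → 486.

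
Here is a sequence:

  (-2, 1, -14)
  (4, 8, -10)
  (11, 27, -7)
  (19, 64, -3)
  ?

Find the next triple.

First coordinate: -2, 4, 11, 19 → 28 (differences are 6, 7, 8, … (increasing by 1 each time)).
Second coordinate: perfect cubes: 1³, 2³, 3³, …, so 1, 8, 27, 64 → 125.
Third coordinate: -14, -10, -7, -3 → 0 (alternating steps +4, +3, +4, +3, …).
So the next triple is (28, 125, 0).

(28, 125, 0)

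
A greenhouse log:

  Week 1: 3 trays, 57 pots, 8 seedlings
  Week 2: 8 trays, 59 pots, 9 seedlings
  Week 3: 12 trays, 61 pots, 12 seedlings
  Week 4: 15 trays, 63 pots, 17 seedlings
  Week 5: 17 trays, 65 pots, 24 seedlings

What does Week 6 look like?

Trays: differences are 5, 4, 3, … (decreasing by 1 each time), so 3, 8, 12, 15, 17 → 18.
Pots goes 57, 59, 61, 63, 65 → 67 (+2 each step).
Seedlings: differences are 1, 3, 5, … (increasing by 2 each time), so 8, 9, 12, 17, 24 → 33.
Putting it together: 18 trays, 67 pots, 33 seedlings.

18 trays, 67 pots, 33 seedlings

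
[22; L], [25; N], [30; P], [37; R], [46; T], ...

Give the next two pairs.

[57; V], [70; X]

First part: 22, 25, 30, 37, 46 → 57 → 70 (differences are 3, 5, 7, … (increasing by 2 each time)).
Letter: letters move forward 2 places in the alphabet, so L, N, P, R, T → V → X.
So the next two pairs are [57; V] and [70; X].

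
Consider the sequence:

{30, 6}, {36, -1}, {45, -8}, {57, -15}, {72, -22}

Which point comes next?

{90, -29}

First value goes 30, 36, 45, 57, 72 → 90 (differences are 6, 9, 12, … (increasing by 3 each time)).
Second value — −7 each step: 6, -1, -8, -15, -22 → -29.
Putting it together: {90, -29}.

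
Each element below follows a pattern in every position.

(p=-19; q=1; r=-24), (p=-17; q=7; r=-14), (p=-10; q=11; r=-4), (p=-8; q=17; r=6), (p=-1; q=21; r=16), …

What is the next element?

P: alternating steps +2, +7, +2, +7, …, so -19, -17, -10, -8, -1 → 1.
Q — alternating steps +6, +4, +6, +4, …: 1, 7, 11, 17, 21 → 27.
R: -24, -14, -4, 6, 16 → 26 (+10 each step).
Putting it together: (p=1; q=27; r=26).

(p=1; q=27; r=26)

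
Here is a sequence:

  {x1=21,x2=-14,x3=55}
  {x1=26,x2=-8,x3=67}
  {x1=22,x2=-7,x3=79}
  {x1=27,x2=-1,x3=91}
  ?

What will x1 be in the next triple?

X1: 21, 26, 22, 27 → 23 (alternating steps +5, −4, +5, −4, …).

23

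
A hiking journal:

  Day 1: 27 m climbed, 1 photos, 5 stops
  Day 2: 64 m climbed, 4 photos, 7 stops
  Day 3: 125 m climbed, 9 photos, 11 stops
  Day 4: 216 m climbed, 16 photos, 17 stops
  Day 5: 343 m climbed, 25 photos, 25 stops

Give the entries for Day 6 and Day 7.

M climbed: perfect cubes: 3³, 4³, 5³, …, so 27, 64, 125, 216, 343 → 512 → 729.
Photos goes 1, 4, 9, 16, 25 → 36 → 49 (perfect squares: 1², 2², 3², …).
Stops — differences are 2, 4, 6, … (increasing by 2 each time): 5, 7, 11, 17, 25 → 35 → 47.
So the next two lines are 512 m climbed, 36 photos, 35 stops and 729 m climbed, 49 photos, 47 stops.

512 m climbed, 36 photos, 35 stops; 729 m climbed, 49 photos, 47 stops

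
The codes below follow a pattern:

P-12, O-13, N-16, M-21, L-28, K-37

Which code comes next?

J-48

For the letter, letters move back 1 place in the alphabet: P, O, N, M, L, K → J.
Second component — differences are 1, 3, 5, … (increasing by 2 each time): 12, 13, 16, 21, 28, 37 → 48.
Putting it together: J-48.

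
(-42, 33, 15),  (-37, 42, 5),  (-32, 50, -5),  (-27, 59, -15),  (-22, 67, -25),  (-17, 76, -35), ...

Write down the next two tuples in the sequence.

First coordinate: -42, -37, -32, -27, -22, -17 → -12 → -7 (+5 each step).
For the second coordinate, alternating steps +9, +8, +9, +8, …: 33, 42, 50, 59, 67, 76 → 84 → 93.
Third coordinate — −10 each step: 15, 5, -5, -15, -25, -35 → -45 → -55.
Putting the parts together: (-12, 84, -45) and then (-7, 93, -55).

(-12, 84, -45), (-7, 93, -55)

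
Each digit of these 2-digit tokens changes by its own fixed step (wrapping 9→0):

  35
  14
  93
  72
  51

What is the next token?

30

First digit goes 3, 1, 9, 7, 5 → 3 (−2 each step, mod 10).
Second digit — −1 each step, mod 10: 5, 4, 3, 2, 1 → 0.
So the next token is 30.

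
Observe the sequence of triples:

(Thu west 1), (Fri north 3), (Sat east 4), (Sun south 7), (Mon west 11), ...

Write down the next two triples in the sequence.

Day — runs through the weekdays Mon→Sun: Thu, Fri, Sat, Sun, Mon → Tue → Wed.
Direction: repeats west → north → east → south; west, north, east, south, west → north → east.
Third slot — each term is the sum of the two before it: 1, 3, 4, 7, 11 → 18 → 29.
So the next two triples are (Tue north 18) and (Wed east 29).

(Tue north 18), (Wed east 29)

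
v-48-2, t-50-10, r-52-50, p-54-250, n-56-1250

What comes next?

Letter goes v, t, r, p, n → l (letters move back 2 places in the alphabet).
For the second component, +2 each step: 48, 50, 52, 54, 56 → 58.
For the third component, ×5 each step: 2, 10, 50, 250, 1250 → 6250.
So the next label is l-58-6250.

l-58-6250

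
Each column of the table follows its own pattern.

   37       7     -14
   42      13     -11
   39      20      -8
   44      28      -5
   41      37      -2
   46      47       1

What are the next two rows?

First component: alternating steps +5, −3, +5, −3, …, so 37, 42, 39, 44, 41, 46 → 43 → 48.
For the second component, differences are 6, 7, 8, … (increasing by 1 each time): 7, 13, 20, 28, 37, 47 → 58 → 70.
Third component: -14, -11, -8, -5, -2, 1 → 4 → 7 (+3 each step).
Putting the parts together: 43  58  4 and then 48  70  7.

43  58  4; 48  70  7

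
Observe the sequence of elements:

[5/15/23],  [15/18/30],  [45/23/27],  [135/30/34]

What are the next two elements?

First entry goes 5, 15, 45, 135 → 405 → 1215 (×3 each step).
Second entry: differences are 3, 5, 7, … (increasing by 2 each time), so 15, 18, 23, 30 → 39 → 50.
Third entry: alternating steps +7, −3, +7, −3, …; 23, 30, 27, 34 → 31 → 38.
So the next two elements are [405/39/31] and [1215/50/38].

[405/39/31], [1215/50/38]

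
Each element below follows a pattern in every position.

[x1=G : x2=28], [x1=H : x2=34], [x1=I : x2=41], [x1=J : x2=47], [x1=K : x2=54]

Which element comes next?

[x1=L : x2=60]

For the x1, letters move forward 1 place in the alphabet: G, H, I, J, K → L.
X2: alternating steps +6, +7, +6, +7, …; 28, 34, 41, 47, 54 → 60.
Combining the parts gives [x1=L : x2=60].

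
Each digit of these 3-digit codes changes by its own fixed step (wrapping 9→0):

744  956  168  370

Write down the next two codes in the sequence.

First digit — +2 each step, mod 10: 7, 9, 1, 3 → 5 → 7.
Second digit: +1 each step, mod 10; 4, 5, 6, 7 → 8 → 9.
Third digit — +2 each step, mod 10: 4, 6, 8, 0 → 2 → 4.
Putting the parts together: 582 and then 794.

582, 794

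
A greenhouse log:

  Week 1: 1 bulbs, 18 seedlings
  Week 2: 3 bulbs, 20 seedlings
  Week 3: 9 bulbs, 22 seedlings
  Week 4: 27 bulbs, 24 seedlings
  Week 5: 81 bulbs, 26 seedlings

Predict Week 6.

Bulbs goes 1, 3, 9, 27, 81 → 243 (×3 each step).
Seedlings: +2 each step; 18, 20, 22, 24, 26 → 28.
So the next row is 243 bulbs, 28 seedlings.

243 bulbs, 28 seedlings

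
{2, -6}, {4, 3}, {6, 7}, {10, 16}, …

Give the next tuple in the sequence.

First slot — each term is the sum of the two before it: 2, 4, 6, 10 → 16.
For the second slot, alternating steps +9, +4, +9, +4, …: -6, 3, 7, 16 → 20.
So the next tuple is {16, 20}.

{16, 20}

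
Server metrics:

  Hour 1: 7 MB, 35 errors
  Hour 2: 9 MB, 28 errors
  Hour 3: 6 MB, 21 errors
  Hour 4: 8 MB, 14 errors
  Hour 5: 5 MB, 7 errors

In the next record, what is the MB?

7

MB: 7, 9, 6, 8, 5 → 7 (alternating steps +2, −3, +2, −3, …).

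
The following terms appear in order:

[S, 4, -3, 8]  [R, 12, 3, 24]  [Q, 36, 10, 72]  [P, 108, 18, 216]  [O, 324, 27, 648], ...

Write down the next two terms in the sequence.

For the letter, letters move back 1 place in the alphabet: S, R, Q, P, O → N → M.
Second value: ×3 each step, so 4, 12, 36, 108, 324 → 972 → 2916.
For the third value, differences are 6, 7, 8, … (increasing by 1 each time): -3, 3, 10, 18, 27 → 37 → 48.
Fourth value: always 2 × the second value; 8, 24, 72, 216, 648 → 1944 → 5832.
Putting the parts together: [N, 972, 37, 1944] and then [M, 2916, 48, 5832].

[N, 972, 37, 1944], [M, 2916, 48, 5832]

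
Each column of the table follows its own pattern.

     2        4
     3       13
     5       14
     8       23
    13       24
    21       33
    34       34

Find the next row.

First component: each term is the sum of the two before it; 2, 3, 5, 8, 13, 21, 34 → 55.
Second component: 4, 13, 14, 23, 24, 33, 34 → 43 (alternating steps +9, +1, +9, +1, …).
So the next row is 55  43.

55  43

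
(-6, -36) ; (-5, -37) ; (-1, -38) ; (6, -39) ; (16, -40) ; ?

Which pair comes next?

First part — differences are 1, 4, 7, … (increasing by 3 each time): -6, -5, -1, 6, 16 → 29.
Second part: −1 each step; -36, -37, -38, -39, -40 → -41.
Combining the parts gives (29, -41).

(29, -41)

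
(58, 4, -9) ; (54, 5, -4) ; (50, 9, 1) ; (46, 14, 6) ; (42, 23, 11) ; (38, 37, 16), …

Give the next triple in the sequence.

(34, 60, 21)

First value: −4 each step, so 58, 54, 50, 46, 42, 38 → 34.
Second value goes 4, 5, 9, 14, 23, 37 → 60 (each term is the sum of the two before it).
Third value: +5 each step; -9, -4, 1, 6, 11, 16 → 21.
So the next triple is (34, 60, 21).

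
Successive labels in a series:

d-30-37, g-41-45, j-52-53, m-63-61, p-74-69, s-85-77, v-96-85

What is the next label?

Letter — letters move forward 3 places in the alphabet: d, g, j, m, p, s, v → y.
Second component — +11 each step: 30, 41, 52, 63, 74, 85, 96 → 107.
Third component: +8 each step, so 37, 45, 53, 61, 69, 77, 85 → 93.
So the next label is y-107-93.

y-107-93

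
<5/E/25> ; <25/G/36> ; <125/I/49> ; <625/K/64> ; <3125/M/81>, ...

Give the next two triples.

First component: ×5 each step; 5, 25, 125, 625, 3125 → 15625 → 78125.
Letter: letters move forward 2 places in the alphabet, so E, G, I, K, M → O → Q.
Third component — perfect squares: 5², 6², 7², …: 25, 36, 49, 64, 81 → 100 → 121.
So the next two triples are <15625/O/100> and <78125/Q/121>.

<15625/O/100>, <78125/Q/121>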